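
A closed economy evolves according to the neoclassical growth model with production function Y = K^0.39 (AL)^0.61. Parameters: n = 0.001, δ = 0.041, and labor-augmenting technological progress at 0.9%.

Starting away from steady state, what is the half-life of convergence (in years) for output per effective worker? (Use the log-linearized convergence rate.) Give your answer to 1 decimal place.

Near the steady state the convergence rate is λ = (1 − α)(n + g + δ).
λ = (1 − 0.39) × 0.051 = 0.61 × 0.051 = 0.03111
Half-life = ln 2 / λ = 0.6931 / 0.03111 ≈ 22.28 years

t_½ ≈ 22.3 years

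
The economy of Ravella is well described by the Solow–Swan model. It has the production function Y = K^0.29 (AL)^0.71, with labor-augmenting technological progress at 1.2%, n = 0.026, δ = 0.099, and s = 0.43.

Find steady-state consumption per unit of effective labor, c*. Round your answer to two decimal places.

At the steady state, Δk = 0, so s·k^α = (n + g + δ)·k.
Rearranging, k^(1−α) = s / (n + g + δ).
k^0.71 = 0.43 / (0.026 + 0.012 + 0.099) = 0.43 / 0.137 = 3.1387
k* = 3.1387^(1/0.71) ≈ 5.0078
y* = (k*)^α = 5.0078^0.29 ≈ 1.5955
c* = (1 − s)·y* = (1 − 0.43) × 1.5955 ≈ 0.9094

c* ≈ 0.91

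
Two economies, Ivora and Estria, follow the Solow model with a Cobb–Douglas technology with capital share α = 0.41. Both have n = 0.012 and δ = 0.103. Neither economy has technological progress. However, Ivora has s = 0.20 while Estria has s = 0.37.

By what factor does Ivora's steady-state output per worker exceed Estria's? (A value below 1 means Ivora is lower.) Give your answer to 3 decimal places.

y*_I / y*_E ≈ 0.652

Steady-state y* = [s/(n + δ)]^(α/(1−α)), so the ratio is [ (s_I/(n + δ)_I) / (s_E/(n + δ)_E) ]^0.6949.
s_I/(n + δ)_I = 0.20/0.115 = 1.7391; s_E/(n + δ)_E = 0.37/0.115 = 3.2174.
Ratio = (1.7391/3.2174)^0.6949 = 0.5405^0.6949 ≈ 0.6521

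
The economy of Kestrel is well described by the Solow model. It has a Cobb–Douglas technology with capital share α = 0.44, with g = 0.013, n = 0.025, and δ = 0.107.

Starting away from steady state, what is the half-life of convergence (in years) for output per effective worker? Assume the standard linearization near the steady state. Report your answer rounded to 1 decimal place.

Near the steady state the convergence rate is λ = (1 − α)(n + g + δ).
λ = (1 − 0.44) × 0.145 = 0.56 × 0.145 = 0.0812
Half-life = ln 2 / λ = 0.6931 / 0.0812 ≈ 8.54 years

half-life ≈ 8.5 years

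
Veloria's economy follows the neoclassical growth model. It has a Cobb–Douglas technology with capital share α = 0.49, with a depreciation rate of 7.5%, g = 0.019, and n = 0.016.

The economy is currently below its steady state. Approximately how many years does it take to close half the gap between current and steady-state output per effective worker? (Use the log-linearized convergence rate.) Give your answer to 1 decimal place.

half-life ≈ 12.4 years

Near the steady state the convergence rate is λ = (1 − α)(n + g + δ).
λ = (1 − 0.49) × 0.110 = 0.51 × 0.110 = 0.0561
Half-life = ln 2 / λ = 0.6931 / 0.0561 ≈ 12.35 years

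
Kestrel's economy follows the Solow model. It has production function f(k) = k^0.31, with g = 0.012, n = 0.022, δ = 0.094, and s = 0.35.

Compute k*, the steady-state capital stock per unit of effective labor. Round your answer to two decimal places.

k* = 4.30

Steady state requires s·f(k) = (n + g + δ)·k, i.e. s·k^α = (n + g + δ)·k.
Dividing both sides by k: k^(1−α) = s / (n + g + δ).
k^0.69 = 0.35 / (0.022 + 0.012 + 0.094) = 0.35 / 0.128 = 2.7344
k* = 2.7344^(1/0.69) ≈ 4.2967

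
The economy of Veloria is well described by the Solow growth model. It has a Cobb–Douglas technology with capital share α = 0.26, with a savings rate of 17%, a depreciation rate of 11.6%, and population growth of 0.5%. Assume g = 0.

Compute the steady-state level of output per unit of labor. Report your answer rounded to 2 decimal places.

y* ≈ 1.13

Steady state requires s·f(k) = (n + δ)·k, i.e. s·k^α = (n + δ)·k.
Rearranging, k^(1−α) = s / (n + δ).
k^0.74 = 0.17 / (0.005 + 0.116) = 0.17 / 0.121 = 1.4050
k* = 1.4050^(1/0.74) ≈ 1.5833
y* = (k*)^α = 1.5833^0.26 ≈ 1.1269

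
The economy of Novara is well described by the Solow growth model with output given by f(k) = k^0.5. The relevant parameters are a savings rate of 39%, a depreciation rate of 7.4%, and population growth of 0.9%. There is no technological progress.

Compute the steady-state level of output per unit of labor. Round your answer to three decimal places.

y* ≈ 4.699

In steady state, investment equals break-even investment: s·k^α = (n + δ)·k.
Dividing both sides by k: k^(1−α) = s / (n + δ).
k^0.5 = 0.39 / (0.009 + 0.074) = 0.39 / 0.083 = 4.6988
k* = 4.6988^(1/0.5) ≈ 22.0787
y* = (k*)^α = 22.0787^0.5 ≈ 4.6988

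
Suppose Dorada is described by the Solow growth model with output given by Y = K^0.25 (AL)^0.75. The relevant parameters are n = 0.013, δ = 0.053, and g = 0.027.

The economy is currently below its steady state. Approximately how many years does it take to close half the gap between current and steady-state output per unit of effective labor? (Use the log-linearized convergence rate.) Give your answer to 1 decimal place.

Near the steady state the convergence rate is λ = (1 − α)(n + g + δ).
λ = (1 − 0.25) × 0.093 = 0.75 × 0.093 = 0.06975
Half-life = ln 2 / λ = 0.6931 / 0.06975 ≈ 9.94 years

t_½ ≈ 9.9 years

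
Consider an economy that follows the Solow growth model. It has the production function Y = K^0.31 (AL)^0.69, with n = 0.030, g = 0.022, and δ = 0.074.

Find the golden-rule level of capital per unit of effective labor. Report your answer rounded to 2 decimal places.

k_gold ≈ 3.69

The golden rule sets f'(k) = n + g + δ, i.e. α·k^(α−1) = n + g + δ.
So k^(1−α) = α / (n + g + δ) = 0.31 / 0.126 = 2.4603.
k_gold = 2.4603^(1/0.69) ≈ 3.6868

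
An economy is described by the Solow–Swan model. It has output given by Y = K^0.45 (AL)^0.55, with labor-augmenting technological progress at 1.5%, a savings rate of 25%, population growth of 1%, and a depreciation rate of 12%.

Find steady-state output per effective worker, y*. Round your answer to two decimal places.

In steady state, investment equals break-even investment: s·k^α = (n + g + δ)·k.
Dividing both sides by k: k^(1−α) = s / (n + g + δ).
k^0.55 = 0.25 / (0.010 + 0.015 + 0.120) = 0.25 / 0.145 = 1.7241
k* = 1.7241^(1/0.55) ≈ 2.6922
y* = (k*)^α = 2.6922^0.45 ≈ 1.5615

y* ≈ 1.56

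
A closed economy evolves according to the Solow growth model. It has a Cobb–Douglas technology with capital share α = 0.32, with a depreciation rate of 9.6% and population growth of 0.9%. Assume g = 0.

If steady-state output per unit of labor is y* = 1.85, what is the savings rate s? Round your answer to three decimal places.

At the steady state, Δk = 0, so s·k^α = (n + δ)·k.
Since y* = [s/(n + δ)]^(α/(1−α)), we have s/(n + δ) = (y*)^((1−α)/α) = 1.85^2.125 = 3.6961.
Therefore s = 3.6961 × (n + δ) = 3.6961 × 0.105 = 0.3881.

s ≈ 0.388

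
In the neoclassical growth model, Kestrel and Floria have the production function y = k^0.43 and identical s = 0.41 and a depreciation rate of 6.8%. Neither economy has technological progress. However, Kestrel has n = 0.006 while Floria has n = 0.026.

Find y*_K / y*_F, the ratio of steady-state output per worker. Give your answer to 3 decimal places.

ratio ≈ 1.198

Steady-state y* = [s/(n + δ)]^(α/(1−α)), so the ratio is [ (s_K/(n + δ)_K) / (s_F/(n + δ)_F) ]^0.7544.
s_K/(n + δ)_K = 0.41/0.074 = 5.5405; s_F/(n + δ)_F = 0.41/0.094 = 4.3617.
Ratio = (5.5405/4.3617)^0.7544 = 1.2703^0.7544 ≈ 1.1978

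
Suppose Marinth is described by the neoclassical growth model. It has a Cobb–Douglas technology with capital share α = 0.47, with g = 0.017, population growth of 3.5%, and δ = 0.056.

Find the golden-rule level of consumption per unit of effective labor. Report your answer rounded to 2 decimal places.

At the golden rule, f'(k) = n + g + δ, so α·k^(α−1) = n + g + δ and k_gold = (α/(n + g + δ))^(1/(1−α)).
k_gold = (0.47/0.108)^(1/0.53) = 4.3519^1.8868 ≈ 16.0346
c_gold = f(k_gold) − (n + g + δ)·k_gold = 3.6845 − 0.108×16.0346 ≈ 1.9528

c_gold ≈ 1.95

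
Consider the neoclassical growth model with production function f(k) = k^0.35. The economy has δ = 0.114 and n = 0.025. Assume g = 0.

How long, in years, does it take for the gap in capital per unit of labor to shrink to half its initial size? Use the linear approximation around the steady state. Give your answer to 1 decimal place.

Near the steady state the convergence rate is λ = (1 − α)(n + δ).
λ = (1 − 0.35) × 0.139 = 0.65 × 0.139 = 0.09035
Half-life = ln 2 / λ = 0.6931 / 0.09035 ≈ 7.67 years

about 7.7 years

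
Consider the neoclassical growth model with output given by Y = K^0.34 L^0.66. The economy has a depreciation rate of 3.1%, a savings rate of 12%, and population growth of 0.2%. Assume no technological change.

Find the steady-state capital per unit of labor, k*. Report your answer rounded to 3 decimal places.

Steady state requires s·f(k) = (n + δ)·k, i.e. s·k^α = (n + δ)·k.
Rearranging, k^(1−α) = s / (n + δ).
k^0.66 = 0.12 / (0.002 + 0.031) = 0.12 / 0.033 = 3.6364
k* = 3.6364^(1/0.66) ≈ 7.0714

k* = 7.071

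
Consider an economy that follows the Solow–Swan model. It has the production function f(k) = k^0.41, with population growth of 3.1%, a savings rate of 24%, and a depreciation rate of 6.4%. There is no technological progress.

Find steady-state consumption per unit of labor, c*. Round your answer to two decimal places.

At the steady state, Δk = 0, so s·k^α = (n + δ)·k.
Rearranging, k^(1−α) = s / (n + δ).
k^0.59 = 0.24 / (0.031 + 0.064) = 0.24 / 0.095 = 2.5263
k* = 2.5263^(1/0.59) ≈ 4.8104
y* = (k*)^α = 4.8104^0.41 ≈ 1.9041
c* = (1 − s)·y* = (1 − 0.24) × 1.9041 ≈ 1.4471

c* ≈ 1.45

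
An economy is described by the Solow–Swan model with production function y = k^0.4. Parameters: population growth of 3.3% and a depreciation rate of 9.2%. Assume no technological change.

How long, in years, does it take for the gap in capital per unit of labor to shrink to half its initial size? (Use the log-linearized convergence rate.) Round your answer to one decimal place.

t_½ ≈ 9.2 years

Near the steady state the convergence rate is λ = (1 − α)(n + δ).
λ = (1 − 0.4) × 0.125 = 0.6 × 0.125 = 0.0750
Half-life = ln 2 / λ = 0.6931 / 0.0750 ≈ 9.24 years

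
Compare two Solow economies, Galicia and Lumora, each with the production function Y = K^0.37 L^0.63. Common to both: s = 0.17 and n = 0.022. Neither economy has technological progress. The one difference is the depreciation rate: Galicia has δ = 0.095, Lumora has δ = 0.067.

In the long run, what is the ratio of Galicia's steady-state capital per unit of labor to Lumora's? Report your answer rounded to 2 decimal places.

Steady-state k* = [s/(n + δ)]^(1/(1−α)), so the ratio is [ (s_G/(n + δ)_G) / (s_L/(n + δ)_L) ]^1.5873.
s_G/(n + δ)_G = 0.17/0.117 = 1.4530; s_L/(n + δ)_L = 0.17/0.089 = 1.9101.
Ratio = (1.4530/1.9101)^1.5873 = 0.7607^1.5873 ≈ 0.6478

ratio ≈ 0.65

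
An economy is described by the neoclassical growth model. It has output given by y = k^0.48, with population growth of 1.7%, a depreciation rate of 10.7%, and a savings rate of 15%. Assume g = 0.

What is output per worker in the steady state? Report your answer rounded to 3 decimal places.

y* = 1.192

Steady state requires s·f(k) = (n + δ)·k, i.e. s·k^α = (n + δ)·k.
Dividing both sides by k: k^(1−α) = s / (n + δ).
k^0.52 = 0.15 / (0.017 + 0.107) = 0.15 / 0.124 = 1.2097
k* = 1.2097^(1/0.52) ≈ 1.4421
y* = (k*)^α = 1.4421^0.48 ≈ 1.1921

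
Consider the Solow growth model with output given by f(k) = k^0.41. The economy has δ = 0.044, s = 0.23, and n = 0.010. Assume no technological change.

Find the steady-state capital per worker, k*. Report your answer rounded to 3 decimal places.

Steady state requires s·f(k) = (n + δ)·k, i.e. s·k^α = (n + δ)·k.
Dividing both sides by k: k^(1−α) = s / (n + δ).
k^0.59 = 0.23 / (0.010 + 0.044) = 0.23 / 0.054 = 4.2593
k* = 4.2593^(1/0.59) ≈ 11.6594

k* = 11.659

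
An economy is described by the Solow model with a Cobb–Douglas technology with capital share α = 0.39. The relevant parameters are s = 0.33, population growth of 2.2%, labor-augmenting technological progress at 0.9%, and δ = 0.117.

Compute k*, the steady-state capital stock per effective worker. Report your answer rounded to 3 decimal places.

k* ≈ 3.723

At the steady state, Δk = 0, so s·k^α = (n + g + δ)·k.
Dividing both sides by k: k^(1−α) = s / (n + g + δ).
k^0.61 = 0.33 / (0.022 + 0.009 + 0.117) = 0.33 / 0.148 = 2.2297
k* = 2.2297^(1/0.61) ≈ 3.7230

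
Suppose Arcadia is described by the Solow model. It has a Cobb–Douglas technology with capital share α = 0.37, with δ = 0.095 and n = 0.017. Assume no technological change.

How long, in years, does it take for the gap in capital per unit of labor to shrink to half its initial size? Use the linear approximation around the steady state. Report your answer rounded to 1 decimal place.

about 9.8 years

Near the steady state the convergence rate is λ = (1 − α)(n + δ).
λ = (1 − 0.37) × 0.112 = 0.63 × 0.112 = 0.07056
Half-life = ln 2 / λ = 0.6931 / 0.07056 ≈ 9.82 years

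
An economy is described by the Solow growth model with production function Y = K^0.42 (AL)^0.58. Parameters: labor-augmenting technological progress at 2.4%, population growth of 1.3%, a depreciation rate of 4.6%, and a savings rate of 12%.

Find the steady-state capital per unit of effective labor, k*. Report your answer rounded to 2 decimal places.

In steady state, investment equals break-even investment: s·k^α = (n + g + δ)·k.
Dividing both sides by k: k^(1−α) = s / (n + g + δ).
k^0.58 = 0.12 / (0.013 + 0.024 + 0.046) = 0.12 / 0.083 = 1.4458
k* = 1.4458^(1/0.58) ≈ 1.8882

k* ≈ 1.89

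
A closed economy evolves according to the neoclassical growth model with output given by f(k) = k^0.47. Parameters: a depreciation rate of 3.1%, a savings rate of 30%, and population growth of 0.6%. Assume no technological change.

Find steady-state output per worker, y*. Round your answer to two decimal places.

At the steady state, Δk = 0, so s·k^α = (n + δ)·k.
Dividing both sides by k: k^(1−α) = s / (n + δ).
k^0.53 = 0.30 / (0.006 + 0.031) = 0.30 / 0.037 = 8.1081
k* = 8.1081^(1/0.53) ≈ 51.8730
y* = (k*)^α = 51.8730^0.47 ≈ 6.3977

y* ≈ 6.40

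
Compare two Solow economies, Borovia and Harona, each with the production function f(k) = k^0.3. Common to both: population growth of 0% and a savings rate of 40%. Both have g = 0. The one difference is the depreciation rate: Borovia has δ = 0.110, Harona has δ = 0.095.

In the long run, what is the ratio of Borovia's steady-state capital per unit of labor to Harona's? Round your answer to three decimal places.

Steady-state k* = [s/(n + δ)]^(1/(1−α)), so the ratio is [ (s_B/(n + δ)_B) / (s_H/(n + δ)_H) ]^1.4286.
s_B/(n + δ)_B = 0.40/0.110 = 3.6364; s_H/(n + δ)_H = 0.40/0.095 = 4.2105.
Ratio = (3.6364/4.2105)^1.4286 = 0.8637^1.4286 ≈ 0.8111

ratio ≈ 0.811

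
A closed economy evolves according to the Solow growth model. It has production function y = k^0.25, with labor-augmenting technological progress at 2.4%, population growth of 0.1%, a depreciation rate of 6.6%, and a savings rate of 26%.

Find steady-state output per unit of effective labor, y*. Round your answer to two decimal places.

Steady state requires s·f(k) = (n + g + δ)·k, i.e. s·k^α = (n + g + δ)·k.
Rearranging, k^(1−α) = s / (n + g + δ).
k^0.75 = 0.26 / (0.001 + 0.024 + 0.066) = 0.26 / 0.091 = 2.8571
k* = 2.8571^(1/0.75) ≈ 4.0542
y* = (k*)^α = 4.0542^0.25 ≈ 1.4190

y* = 1.42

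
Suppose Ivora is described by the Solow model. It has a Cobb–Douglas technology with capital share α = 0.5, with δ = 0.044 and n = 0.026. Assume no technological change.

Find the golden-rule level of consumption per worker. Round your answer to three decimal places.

c_gold ≈ 3.571

At the golden rule, f'(k) = n + δ, so α·k^(α−1) = n + δ and k_gold = (α/(n + δ))^(1/(1−α)).
k_gold = (0.5/0.070)^(1/0.5) = 7.1429^2 ≈ 51.0210
c_gold = f(k_gold) − (n + δ)·k_gold = 7.1429 − 0.070×51.0210 ≈ 3.5714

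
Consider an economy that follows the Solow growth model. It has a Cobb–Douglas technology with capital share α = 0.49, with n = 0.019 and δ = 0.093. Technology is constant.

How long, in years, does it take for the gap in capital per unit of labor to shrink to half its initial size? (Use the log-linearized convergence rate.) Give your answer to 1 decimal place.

Near the steady state the convergence rate is λ = (1 − α)(n + δ).
λ = (1 − 0.49) × 0.112 = 0.51 × 0.112 = 0.05712
Half-life = ln 2 / λ = 0.6931 / 0.05712 ≈ 12.13 years

about 12.1 years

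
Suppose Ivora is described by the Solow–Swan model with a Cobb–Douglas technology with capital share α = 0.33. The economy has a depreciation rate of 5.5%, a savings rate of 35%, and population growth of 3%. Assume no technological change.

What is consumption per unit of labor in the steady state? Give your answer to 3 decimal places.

c* = 1.305

In steady state, investment equals break-even investment: s·k^α = (n + δ)·k.
Dividing both sides by k: k^(1−α) = s / (n + δ).
k^0.67 = 0.35 / (0.030 + 0.055) = 0.35 / 0.085 = 4.1176
k* = 4.1176^(1/0.67) ≈ 8.2676
y* = (k*)^α = 8.2676^0.33 ≈ 2.0079
c* = (1 − s)·y* = (1 − 0.35) × 2.0079 ≈ 1.3051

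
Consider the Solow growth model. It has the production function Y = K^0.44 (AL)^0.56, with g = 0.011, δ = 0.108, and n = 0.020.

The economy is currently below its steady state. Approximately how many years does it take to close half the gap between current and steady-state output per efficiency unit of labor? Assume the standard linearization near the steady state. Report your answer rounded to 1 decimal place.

Near the steady state the convergence rate is λ = (1 − α)(n + g + δ).
λ = (1 − 0.44) × 0.139 = 0.56 × 0.139 = 0.07784
Half-life = ln 2 / λ = 0.6931 / 0.07784 ≈ 8.90 years

t_½ ≈ 8.9 years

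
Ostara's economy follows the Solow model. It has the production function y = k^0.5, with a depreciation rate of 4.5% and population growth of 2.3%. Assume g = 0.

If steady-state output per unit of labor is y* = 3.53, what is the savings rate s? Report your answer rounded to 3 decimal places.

At the steady state, Δk = 0, so s·k^α = (n + δ)·k.
Since y* = [s/(n + δ)]^(α/(1−α)), we have s/(n + δ) = (y*)^((1−α)/α) = 3.53^1 = 3.5300.
Therefore s = 3.5300 × (n + δ) = 3.5300 × 0.068 = 0.2400.

s ≈ 0.240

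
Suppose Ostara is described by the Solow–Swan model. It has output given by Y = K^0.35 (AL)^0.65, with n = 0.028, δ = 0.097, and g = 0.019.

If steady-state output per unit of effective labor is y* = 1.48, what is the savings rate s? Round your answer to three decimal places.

s ≈ 0.298

In steady state, investment equals break-even investment: s·k^α = (n + g + δ)·k.
Since y* = [s/(n + g + δ)]^(α/(1−α)), we have s/(n + g + δ) = (y*)^((1−α)/α) = 1.48^1.8571 = 2.0711.
Therefore s = 2.0711 × (n + g + δ) = 2.0711 × 0.144 = 0.2982.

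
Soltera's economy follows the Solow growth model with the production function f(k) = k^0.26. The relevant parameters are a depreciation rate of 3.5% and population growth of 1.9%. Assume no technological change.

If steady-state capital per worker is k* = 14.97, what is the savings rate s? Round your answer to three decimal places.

s ≈ 0.400

Steady state requires s·f(k) = (n + δ)·k, i.e. s·k^α = (n + δ)·k.
So s / (n + δ) = (k*)^(1−α) = 14.97^0.74 = 7.4074.
Therefore s = 7.4074 × (n + δ) = 7.4074 × 0.054 = 0.4000.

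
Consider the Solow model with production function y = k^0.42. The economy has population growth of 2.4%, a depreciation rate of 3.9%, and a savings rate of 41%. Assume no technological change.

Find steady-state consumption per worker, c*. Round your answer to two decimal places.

c* = 2.29

Steady state requires s·f(k) = (n + δ)·k, i.e. s·k^α = (n + δ)·k.
Rearranging, k^(1−α) = s / (n + δ).
k^0.58 = 0.41 / (0.024 + 0.039) = 0.41 / 0.063 = 6.5079
k* = 6.5079^(1/0.58) ≈ 25.2630
y* = (k*)^α = 25.2630^0.42 ≈ 3.8819
c* = (1 − s)·y* = (1 − 0.41) × 3.8819 ≈ 2.2903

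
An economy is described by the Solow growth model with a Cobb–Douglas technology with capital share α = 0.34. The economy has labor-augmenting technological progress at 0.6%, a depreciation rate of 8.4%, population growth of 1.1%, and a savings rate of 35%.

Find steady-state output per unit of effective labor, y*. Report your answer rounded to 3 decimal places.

Steady state requires s·f(k) = (n + g + δ)·k, i.e. s·k^α = (n + g + δ)·k.
Rearranging, k^(1−α) = s / (n + g + δ).
k^0.66 = 0.35 / (0.011 + 0.006 + 0.084) = 0.35 / 0.101 = 3.4653
k* = 3.4653^(1/0.66) ≈ 6.5734
y* = (k*)^α = 6.5734^0.34 ≈ 1.8969

y* = 1.897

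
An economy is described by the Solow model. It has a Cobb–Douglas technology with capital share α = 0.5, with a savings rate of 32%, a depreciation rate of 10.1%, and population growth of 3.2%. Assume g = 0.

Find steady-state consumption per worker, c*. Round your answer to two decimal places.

In steady state, investment equals break-even investment: s·k^α = (n + δ)·k.
Rearranging, k^(1−α) = s / (n + δ).
k^0.5 = 0.32 / (0.032 + 0.101) = 0.32 / 0.133 = 2.4060
k* = 2.4060^(1/0.5) ≈ 5.7888
y* = (k*)^α = 5.7888^0.5 ≈ 2.4060
c* = (1 − s)·y* = (1 − 0.32) × 2.4060 ≈ 1.6361

c* ≈ 1.64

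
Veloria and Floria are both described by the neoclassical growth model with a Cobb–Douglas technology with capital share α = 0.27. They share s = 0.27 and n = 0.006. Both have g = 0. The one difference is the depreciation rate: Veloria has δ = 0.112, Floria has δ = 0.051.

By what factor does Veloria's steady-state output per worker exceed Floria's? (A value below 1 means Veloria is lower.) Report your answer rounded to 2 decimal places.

y*_V / y*_F ≈ 0.76

Steady-state y* = [s/(n + δ)]^(α/(1−α)), so the ratio is [ (s_V/(n + δ)_V) / (s_F/(n + δ)_F) ]^0.3699.
s_V/(n + δ)_V = 0.27/0.118 = 2.2881; s_F/(n + δ)_F = 0.27/0.057 = 4.7368.
Ratio = (2.2881/4.7368)^0.3699 = 0.4830^0.3699 ≈ 0.7640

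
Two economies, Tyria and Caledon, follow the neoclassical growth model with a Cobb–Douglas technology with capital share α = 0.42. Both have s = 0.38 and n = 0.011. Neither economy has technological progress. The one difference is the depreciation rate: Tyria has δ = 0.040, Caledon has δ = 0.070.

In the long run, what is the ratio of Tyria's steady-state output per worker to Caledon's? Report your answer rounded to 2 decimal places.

y*_T / y*_C ≈ 1.40

Steady-state y* = [s/(n + δ)]^(α/(1−α)), so the ratio is [ (s_T/(n + δ)_T) / (s_C/(n + δ)_C) ]^0.7241.
s_T/(n + δ)_T = 0.38/0.051 = 7.4510; s_C/(n + δ)_C = 0.38/0.081 = 4.6914.
Ratio = (7.4510/4.6914)^0.7241 = 1.5882^0.7241 ≈ 1.3979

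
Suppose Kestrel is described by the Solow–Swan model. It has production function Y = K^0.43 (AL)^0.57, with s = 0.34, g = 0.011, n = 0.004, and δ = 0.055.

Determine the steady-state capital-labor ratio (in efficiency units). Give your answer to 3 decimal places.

Steady state requires s·f(k) = (n + g + δ)·k, i.e. s·k^α = (n + g + δ)·k.
Rearranging, k^(1−α) = s / (n + g + δ).
k^0.57 = 0.34 / (0.004 + 0.011 + 0.055) = 0.34 / 0.070 = 4.8571
k* = 4.8571^(1/0.57) ≈ 16.0019

k* = 16.002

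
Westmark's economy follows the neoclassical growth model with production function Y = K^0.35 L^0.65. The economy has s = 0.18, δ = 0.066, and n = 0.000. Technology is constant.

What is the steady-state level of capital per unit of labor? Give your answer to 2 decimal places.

k* ≈ 4.68

In steady state, investment equals break-even investment: s·k^α = (n + δ)·k.
Dividing both sides by k: k^(1−α) = s / (n + δ).
k^0.65 = 0.18 / (0.000 + 0.066) = 0.18 / 0.066 = 2.7273
k* = 2.7273^(1/0.65) ≈ 4.6812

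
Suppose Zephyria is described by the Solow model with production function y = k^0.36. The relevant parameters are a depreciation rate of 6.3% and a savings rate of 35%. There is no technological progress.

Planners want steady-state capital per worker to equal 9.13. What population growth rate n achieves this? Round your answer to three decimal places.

n ≈ 0.022

At the steady state, Δk = 0, so s·k^α = (n + δ)·k.
So s / (n + δ) = (k*)^(1−α) = 9.13^0.64 = 4.1181.
Therefore n + δ = s / 4.1181 = 0.35 / 4.1181 = 0.0850, so n = 0.0850 − 0.063 = 0.0220.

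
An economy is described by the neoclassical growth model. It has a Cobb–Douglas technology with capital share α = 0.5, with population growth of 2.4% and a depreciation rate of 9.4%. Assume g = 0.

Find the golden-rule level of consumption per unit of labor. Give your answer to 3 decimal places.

c_gold ≈ 2.119

At the golden rule, f'(k) = n + δ, so α·k^(α−1) = n + δ and k_gold = (α/(n + δ))^(1/(1−α)).
k_gold = (0.5/0.118)^(1/0.5) = 4.2373^2 ≈ 17.9547
c_gold = f(k_gold) − (n + δ)·k_gold = 4.2373 − 0.118×17.9547 ≈ 2.1186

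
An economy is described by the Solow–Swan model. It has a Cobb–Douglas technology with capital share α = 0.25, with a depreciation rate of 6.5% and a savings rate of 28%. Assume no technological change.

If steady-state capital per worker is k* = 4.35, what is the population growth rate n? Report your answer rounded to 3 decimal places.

At the steady state, Δk = 0, so s·k^α = (n + δ)·k.
So s / (n + δ) = (k*)^(1−α) = 4.35^0.75 = 3.0121.
Therefore n + δ = s / 3.0121 = 0.28 / 3.0121 = 0.0930, so n = 0.0930 − 0.065 = 0.0280.

n ≈ 0.028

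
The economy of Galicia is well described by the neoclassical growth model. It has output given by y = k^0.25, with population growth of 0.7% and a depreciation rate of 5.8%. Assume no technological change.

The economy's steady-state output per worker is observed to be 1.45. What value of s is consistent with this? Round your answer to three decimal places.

s ≈ 0.198

At the steady state, Δk = 0, so s·k^α = (n + δ)·k.
Since y* = [s/(n + δ)]^(α/(1−α)), we have s/(n + δ) = (y*)^((1−α)/α) = 1.45^3 = 3.0486.
Therefore s = 3.0486 × (n + δ) = 3.0486 × 0.065 = 0.1982.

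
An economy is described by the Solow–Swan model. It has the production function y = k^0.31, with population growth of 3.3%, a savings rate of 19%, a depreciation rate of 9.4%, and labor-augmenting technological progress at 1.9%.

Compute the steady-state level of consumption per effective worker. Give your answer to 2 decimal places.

c* = 0.91

Steady state requires s·f(k) = (n + g + δ)·k, i.e. s·k^α = (n + g + δ)·k.
Rearranging, k^(1−α) = s / (n + g + δ).
k^0.69 = 0.19 / (0.033 + 0.019 + 0.094) = 0.19 / 0.146 = 1.3014
k* = 1.3014^(1/0.69) ≈ 1.4649
y* = (k*)^α = 1.4649^0.31 ≈ 1.1256
c* = (1 − s)·y* = (1 − 0.19) × 1.1256 ≈ 0.9117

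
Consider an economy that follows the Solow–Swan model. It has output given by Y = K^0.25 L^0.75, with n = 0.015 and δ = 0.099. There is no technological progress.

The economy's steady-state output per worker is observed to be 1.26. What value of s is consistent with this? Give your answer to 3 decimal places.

s ≈ 0.228

Steady state requires s·f(k) = (n + δ)·k, i.e. s·k^α = (n + δ)·k.
Since y* = [s/(n + δ)]^(α/(1−α)), we have s/(n + δ) = (y*)^((1−α)/α) = 1.26^3 = 2.0004.
Therefore s = 2.0004 × (n + δ) = 2.0004 × 0.114 = 0.2280.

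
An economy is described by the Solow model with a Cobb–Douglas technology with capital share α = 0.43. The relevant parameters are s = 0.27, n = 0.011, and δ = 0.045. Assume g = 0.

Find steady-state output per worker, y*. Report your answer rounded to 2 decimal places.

In steady state, investment equals break-even investment: s·k^α = (n + δ)·k.
Dividing both sides by k: k^(1−α) = s / (n + δ).
k^0.57 = 0.27 / (0.011 + 0.045) = 0.27 / 0.056 = 4.8214
k* = 4.8214^(1/0.57) ≈ 15.7961
y* = (k*)^α = 15.7961^0.43 ≈ 3.2762

y* ≈ 3.28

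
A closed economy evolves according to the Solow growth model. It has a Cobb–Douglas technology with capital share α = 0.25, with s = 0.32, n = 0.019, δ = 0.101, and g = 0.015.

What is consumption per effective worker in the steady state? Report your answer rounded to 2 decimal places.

c* ≈ 0.91

Steady state requires s·f(k) = (n + g + δ)·k, i.e. s·k^α = (n + g + δ)·k.
Dividing both sides by k: k^(1−α) = s / (n + g + δ).
k^0.75 = 0.32 / (0.019 + 0.015 + 0.101) = 0.32 / 0.135 = 2.3704
k* = 2.3704^(1/0.75) ≈ 3.1605
y* = (k*)^α = 3.1605^0.25 ≈ 1.3333
c* = (1 − s)·y* = (1 − 0.32) × 1.3333 ≈ 0.9066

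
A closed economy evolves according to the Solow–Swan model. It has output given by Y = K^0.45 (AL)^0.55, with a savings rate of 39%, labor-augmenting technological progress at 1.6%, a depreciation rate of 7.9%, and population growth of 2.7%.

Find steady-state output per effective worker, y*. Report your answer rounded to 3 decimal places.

y* = 2.588

Steady state requires s·f(k) = (n + g + δ)·k, i.e. s·k^α = (n + g + δ)·k.
Rearranging, k^(1−α) = s / (n + g + δ).
k^0.55 = 0.39 / (0.027 + 0.016 + 0.079) = 0.39 / 0.122 = 3.1967
k* = 3.1967^(1/0.55) ≈ 8.2726
y* = (k*)^α = 8.2726^0.45 ≈ 2.5878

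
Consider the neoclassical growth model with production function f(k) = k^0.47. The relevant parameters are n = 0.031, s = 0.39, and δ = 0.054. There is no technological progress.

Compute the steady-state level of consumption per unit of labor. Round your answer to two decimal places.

In steady state, investment equals break-even investment: s·k^α = (n + δ)·k.
Rearranging, k^(1−α) = s / (n + δ).
k^0.53 = 0.39 / (0.031 + 0.054) = 0.39 / 0.085 = 4.5882
k* = 4.5882^(1/0.53) ≈ 17.7167
y* = (k*)^α = 17.7167^0.47 ≈ 3.8614
c* = (1 − s)·y* = (1 − 0.39) × 3.8614 ≈ 2.3555

c* = 2.36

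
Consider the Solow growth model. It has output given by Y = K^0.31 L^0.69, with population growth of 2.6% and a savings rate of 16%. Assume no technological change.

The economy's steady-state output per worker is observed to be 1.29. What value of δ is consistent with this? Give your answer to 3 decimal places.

δ ≈ 0.065

Steady state requires s·f(k) = (n + δ)·k, i.e. s·k^α = (n + δ)·k.
Since y* = [s/(n + δ)]^(α/(1−α)), we have s/(n + δ) = (y*)^((1−α)/α) = 1.29^2.2258 = 1.7626.
Therefore n + δ = s / 1.7626 = 0.16 / 1.7626 = 0.0908, so δ = 0.0908 − 0.026 = 0.0648.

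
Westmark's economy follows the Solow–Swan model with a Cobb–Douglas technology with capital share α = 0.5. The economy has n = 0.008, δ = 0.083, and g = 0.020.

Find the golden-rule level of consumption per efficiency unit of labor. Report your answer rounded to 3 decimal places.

c_gold ≈ 2.252

At the golden rule, f'(k) = n + g + δ, so α·k^(α−1) = n + g + δ and k_gold = (α/(n + g + δ))^(1/(1−α)).
k_gold = (0.5/0.111)^(1/0.5) = 4.5045^2 ≈ 20.2905
c_gold = f(k_gold) − (n + g + δ)·k_gold = 4.5045 − 0.111×20.2905 ≈ 2.2523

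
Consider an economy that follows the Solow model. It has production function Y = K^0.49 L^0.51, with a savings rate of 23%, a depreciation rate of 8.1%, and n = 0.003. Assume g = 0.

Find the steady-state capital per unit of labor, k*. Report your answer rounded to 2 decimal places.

At the steady state, Δk = 0, so s·k^α = (n + δ)·k.
Dividing both sides by k: k^(1−α) = s / (n + δ).
k^0.51 = 0.23 / (0.003 + 0.081) = 0.23 / 0.084 = 2.7381
k* = 2.7381^(1/0.51) ≈ 7.2068

k* = 7.21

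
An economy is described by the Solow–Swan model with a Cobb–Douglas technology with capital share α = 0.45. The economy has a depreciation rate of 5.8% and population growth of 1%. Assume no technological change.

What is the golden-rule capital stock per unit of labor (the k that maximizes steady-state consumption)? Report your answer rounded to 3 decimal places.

The golden rule sets f'(k) = n + δ, i.e. α·k^(α−1) = n + δ.
So k^(1−α) = α / (n + δ) = 0.45 / 0.068 = 6.6176.
k_gold = 6.6176^(1/0.55) ≈ 31.0587

k_gold ≈ 31.059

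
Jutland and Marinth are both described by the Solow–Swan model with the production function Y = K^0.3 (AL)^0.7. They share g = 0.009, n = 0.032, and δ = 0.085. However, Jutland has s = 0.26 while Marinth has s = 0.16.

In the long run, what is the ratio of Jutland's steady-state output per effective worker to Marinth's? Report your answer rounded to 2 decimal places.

Steady-state y* = [s/(n + g + δ)]^(α/(1−α)), so the ratio is [ (s_J/(n + g + δ)_J) / (s_M/(n + g + δ)_M) ]^0.4286.
s_J/(n + g + δ)_J = 0.26/0.126 = 2.0635; s_M/(n + g + δ)_M = 0.16/0.126 = 1.2698.
Ratio = (2.0635/1.2698)^0.4286 = 1.6251^0.4286 ≈ 1.2314

ratio ≈ 1.23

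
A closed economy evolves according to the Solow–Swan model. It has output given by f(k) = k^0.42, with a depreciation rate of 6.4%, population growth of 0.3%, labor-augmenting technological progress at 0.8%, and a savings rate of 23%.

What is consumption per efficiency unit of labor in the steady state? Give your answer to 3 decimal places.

c* ≈ 1.733

At the steady state, Δk = 0, so s·k^α = (n + g + δ)·k.
Rearranging, k^(1−α) = s / (n + g + δ).
k^0.58 = 0.23 / (0.003 + 0.008 + 0.064) = 0.23 / 0.075 = 3.0667
k* = 3.0667^(1/0.58) ≈ 6.9038
y* = (k*)^α = 6.9038^0.42 ≈ 2.2512
c* = (1 − s)·y* = (1 − 0.23) × 2.2512 ≈ 1.7334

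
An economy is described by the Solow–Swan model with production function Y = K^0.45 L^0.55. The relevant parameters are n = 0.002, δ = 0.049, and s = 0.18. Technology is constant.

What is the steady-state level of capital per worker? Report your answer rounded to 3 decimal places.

In steady state, investment equals break-even investment: s·k^α = (n + δ)·k.
Dividing both sides by k: k^(1−α) = s / (n + δ).
k^0.55 = 0.18 / (0.002 + 0.049) = 0.18 / 0.051 = 3.5294
k* = 3.5294^(1/0.55) ≈ 9.9042

k* = 9.904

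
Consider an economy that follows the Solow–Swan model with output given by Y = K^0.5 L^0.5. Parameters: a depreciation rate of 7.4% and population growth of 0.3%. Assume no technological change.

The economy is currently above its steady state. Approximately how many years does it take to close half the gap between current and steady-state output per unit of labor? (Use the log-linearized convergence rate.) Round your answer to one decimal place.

Near the steady state the convergence rate is λ = (1 − α)(n + δ).
λ = (1 − 0.5) × 0.077 = 0.5 × 0.077 = 0.0385
Half-life = ln 2 / λ = 0.6931 / 0.0385 ≈ 18.00 years

t_½ ≈ 18.0 years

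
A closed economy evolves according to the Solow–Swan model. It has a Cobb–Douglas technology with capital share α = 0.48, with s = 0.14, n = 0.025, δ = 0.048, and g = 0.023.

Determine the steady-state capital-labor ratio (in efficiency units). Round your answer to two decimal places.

At the steady state, Δk = 0, so s·k^α = (n + g + δ)·k.
Dividing both sides by k: k^(1−α) = s / (n + g + δ).
k^0.52 = 0.14 / (0.025 + 0.023 + 0.048) = 0.14 / 0.096 = 1.4583
k* = 1.4583^(1/0.52) ≈ 2.0658

k* = 2.07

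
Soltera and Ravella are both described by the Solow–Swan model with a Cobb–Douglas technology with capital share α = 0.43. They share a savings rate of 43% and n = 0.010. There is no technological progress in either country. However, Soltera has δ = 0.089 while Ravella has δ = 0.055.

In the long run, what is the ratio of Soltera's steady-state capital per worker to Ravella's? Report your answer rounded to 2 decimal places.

ratio ≈ 0.48

Steady-state k* = [s/(n + δ)]^(1/(1−α)), so the ratio is [ (s_S/(n + δ)_S) / (s_R/(n + δ)_R) ]^1.7544.
s_S/(n + δ)_S = 0.43/0.099 = 4.3434; s_R/(n + δ)_R = 0.43/0.065 = 6.6154.
Ratio = (4.3434/6.6154)^1.7544 = 0.6566^1.7544 ≈ 0.4780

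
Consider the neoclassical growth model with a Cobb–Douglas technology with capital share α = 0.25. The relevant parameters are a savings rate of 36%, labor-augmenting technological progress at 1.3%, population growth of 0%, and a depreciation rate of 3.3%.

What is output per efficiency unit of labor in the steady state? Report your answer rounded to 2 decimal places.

y* ≈ 1.99

Steady state requires s·f(k) = (n + g + δ)·k, i.e. s·k^α = (n + g + δ)·k.
Rearranging, k^(1−α) = s / (n + g + δ).
k^0.75 = 0.36 / (0.000 + 0.013 + 0.033) = 0.36 / 0.046 = 7.8261
k* = 7.8261^(1/0.75) ≈ 15.5380
y* = (k*)^α = 15.5380^0.25 ≈ 1.9854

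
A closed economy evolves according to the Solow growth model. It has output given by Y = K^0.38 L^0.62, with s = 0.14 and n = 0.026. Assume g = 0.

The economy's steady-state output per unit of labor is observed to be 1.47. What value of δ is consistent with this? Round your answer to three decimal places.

In steady state, investment equals break-even investment: s·k^α = (n + δ)·k.
Since y* = [s/(n + δ)]^(α/(1−α)), we have s/(n + δ) = (y*)^((1−α)/α) = 1.47^1.6316 = 1.8750.
Therefore n + δ = s / 1.8750 = 0.14 / 1.8750 = 0.0747, so δ = 0.0747 − 0.026 = 0.0487.

δ ≈ 0.049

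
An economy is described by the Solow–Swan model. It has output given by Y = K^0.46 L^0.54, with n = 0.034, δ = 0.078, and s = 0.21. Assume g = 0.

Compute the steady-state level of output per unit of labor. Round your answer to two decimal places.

y* = 1.71

At the steady state, Δk = 0, so s·k^α = (n + δ)·k.
Rearranging, k^(1−α) = s / (n + δ).
k^0.54 = 0.21 / (0.034 + 0.078) = 0.21 / 0.112 = 1.8750
k* = 1.8750^(1/0.54) ≈ 3.2030
y* = (k*)^α = 3.2030^0.46 ≈ 1.7083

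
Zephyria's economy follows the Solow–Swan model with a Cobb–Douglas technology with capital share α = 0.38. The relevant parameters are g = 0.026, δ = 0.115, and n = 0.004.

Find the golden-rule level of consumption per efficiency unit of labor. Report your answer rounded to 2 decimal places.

c_gold ≈ 1.12

At the golden rule, f'(k) = n + g + δ, so α·k^(α−1) = n + g + δ and k_gold = (α/(n + g + δ))^(1/(1−α)).
k_gold = (0.38/0.145)^(1/0.62) = 2.6207^1.6129 ≈ 4.7300
c_gold = f(k_gold) − (n + g + δ)·k_gold = 1.8049 − 0.145×4.7300 ≈ 1.1191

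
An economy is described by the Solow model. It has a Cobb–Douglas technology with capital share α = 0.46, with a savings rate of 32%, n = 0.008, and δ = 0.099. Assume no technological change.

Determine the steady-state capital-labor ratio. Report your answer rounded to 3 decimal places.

In steady state, investment equals break-even investment: s·k^α = (n + δ)·k.
Dividing both sides by k: k^(1−α) = s / (n + δ).
k^0.54 = 0.32 / (0.008 + 0.099) = 0.32 / 0.107 = 2.9907
k* = 2.9907^(1/0.54) ≈ 7.6043

k* = 7.604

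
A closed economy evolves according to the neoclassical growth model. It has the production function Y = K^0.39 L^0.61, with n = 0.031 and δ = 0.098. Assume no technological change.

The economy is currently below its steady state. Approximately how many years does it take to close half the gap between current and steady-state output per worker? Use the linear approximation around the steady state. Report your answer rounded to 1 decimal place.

t_½ ≈ 8.8 years

Near the steady state the convergence rate is λ = (1 − α)(n + δ).
λ = (1 − 0.39) × 0.129 = 0.61 × 0.129 = 0.07869
Half-life = ln 2 / λ = 0.6931 / 0.07869 ≈ 8.81 years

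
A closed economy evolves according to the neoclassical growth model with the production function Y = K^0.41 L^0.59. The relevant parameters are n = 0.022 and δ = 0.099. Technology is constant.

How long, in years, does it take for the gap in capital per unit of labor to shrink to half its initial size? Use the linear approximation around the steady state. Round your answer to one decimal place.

Near the steady state the convergence rate is λ = (1 − α)(n + δ).
λ = (1 − 0.41) × 0.121 = 0.59 × 0.121 = 0.07139
Half-life = ln 2 / λ = 0.6931 / 0.07139 ≈ 9.71 years

t_½ ≈ 9.7 years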